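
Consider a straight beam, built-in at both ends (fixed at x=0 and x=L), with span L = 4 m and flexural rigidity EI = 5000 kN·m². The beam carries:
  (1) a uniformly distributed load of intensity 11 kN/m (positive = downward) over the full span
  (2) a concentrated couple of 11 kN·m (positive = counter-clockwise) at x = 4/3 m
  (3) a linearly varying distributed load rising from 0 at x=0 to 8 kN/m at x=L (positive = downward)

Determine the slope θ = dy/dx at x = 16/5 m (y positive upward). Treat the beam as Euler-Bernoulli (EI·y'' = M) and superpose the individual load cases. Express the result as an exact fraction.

θ(16/5) = 2839/2343750 rad

Load 1 — uniform load w=11 kN/m over full span:
  θ_1 = -wx(L-x)(L-2x)/(12EI) = -11·(16/5)·(4-(16/5))·(4-2·(16/5))/(12·5000) = 88/78125 rad
Load 2 — applied couple M₀=11 kN·m at a=4/3 m (b=L-a=8/3):
  θ_2 = (R_Ax²/2 - M_Ax - M₀(x-a))/EI  [x>a] with R_A=11/3, M_A=0 = ((11/3)·(16/5)²/2 - 0·(16/5) - 11·((16/5)-(4/3)))/5000 = -11/31250 rad
Load 3 — triangular load w₀=8 kN/m (0→w₀ over full span):
  θ_3 = -w₀(2x(L-x)(L-2x)(x+2L)+x²(L-x)²)/(120LEI) = -8·(2·(16/5)·(4-(16/5))·(4-2·(16/5))·((16/5)+2·4)+(16/5)²·(4-(16/5))²)/(120·4·5000) = 512/1171875 rad
Superposition: θ = Σ θ_i = 2839/2343750 rad ≈ 0.001211 rad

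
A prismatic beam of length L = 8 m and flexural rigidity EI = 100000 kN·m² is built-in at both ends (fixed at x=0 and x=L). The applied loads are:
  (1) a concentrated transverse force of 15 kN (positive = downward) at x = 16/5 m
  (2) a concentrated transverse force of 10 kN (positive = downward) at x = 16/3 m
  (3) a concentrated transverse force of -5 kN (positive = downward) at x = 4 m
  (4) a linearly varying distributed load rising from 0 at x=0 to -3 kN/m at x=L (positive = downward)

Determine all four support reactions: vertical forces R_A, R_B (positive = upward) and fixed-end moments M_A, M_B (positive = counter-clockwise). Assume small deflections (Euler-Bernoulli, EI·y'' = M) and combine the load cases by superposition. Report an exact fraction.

Load 1 — point force P=15 kN at a=16/5 m (b=L-a=24/5):
  R_A = Pb²(3a+b)/L³ = 15·(24/5)²·(3·(16/5)+(24/5))/8³ = 243/25 kN
  M_A = Pab²/L² = 15·(16/5)·(24/5)²/8² = 432/25 kN·m
  R_B = Pa²(a+3b)/L³ = 15·(16/5)²·((16/5)+3·(24/5))/8³ = 132/25 kN
  M_B = -Pa²b/L² = -15·(16/5)²·(24/5)/8² = -288/25 kN·m
Load 2 — point force P=10 kN at a=16/3 m (b=L-a=8/3):
  R_A = Pb²(3a+b)/L³ = 10·(8/3)²·(3·(16/3)+(8/3))/8³ = 70/27 kN
  M_A = Pab²/L² = 10·(16/3)·(8/3)²/8² = 160/27 kN·m
  R_B = Pa²(a+3b)/L³ = 10·(16/3)²·((16/3)+3·(8/3))/8³ = 200/27 kN
  M_B = -Pa²b/L² = -10·(16/3)²·(8/3)/8² = -320/27 kN·m
Load 3 — point force P=-5 kN at a=4 m (b=L-a=4):
  R_A = Pb²(3a+b)/L³ = (-5)·4²·(3·4+4)/8³ = -5/2 kN
  M_A = Pab²/L² = (-5)·4·4²/8² = -5 kN·m
  R_B = Pa²(a+3b)/L³ = (-5)·4²·(4+3·4)/8³ = -5/2 kN
  M_B = -Pa²b/L² = -(-5)·4²·4/8² = 5 kN·m
Load 4 — triangular load w₀=-3 kN/m (0→w₀ over full span):
  R_A = 3w₀L/20 = 3·(-3)·8/20 = -18/5 kN
  M_A = w₀L²/30 = (-3)·8²/30 = -32/5 kN·m
  R_B = 7w₀L/20 = 7·(-3)·8/20 = -42/5 kN
  M_B = -w₀L²/20 = -(-3)·8²/20 = 48/5 kN·m
Superposition: R_A = 8387/1350 kN, M_A = 7969/675 kN·m, R_B = 2413/1350 kN, M_B = -5921/675 kN·m

R_A = 8387/1350 kN, M_A = 7969/675 kN·m, R_B = 2413/1350 kN, M_B = -5921/675 kN·m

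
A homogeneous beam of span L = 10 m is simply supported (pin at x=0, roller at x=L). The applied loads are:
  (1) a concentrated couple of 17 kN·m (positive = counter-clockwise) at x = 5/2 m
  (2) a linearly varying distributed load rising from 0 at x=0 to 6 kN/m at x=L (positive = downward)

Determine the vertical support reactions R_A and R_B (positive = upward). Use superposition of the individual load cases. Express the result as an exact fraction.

Load 1 — applied couple M₀=17 kN·m at a=5/2 m (b=L-a=15/2):
  R_A = M₀/L = 17/10 kN
  R_B = -M₀/L = -17/10 kN
Load 2 — triangular load w₀=6 kN/m (0→w₀ over full span):
  R_A = w₀L/6 = 6·10/6 = 10 kN
  R_B = w₀L/3 = 6·10/3 = 20 kN
Superposition: R_A = 117/10 kN, R_B = 183/10 kN

R_A = 117/10 kN, R_B = 183/10 kN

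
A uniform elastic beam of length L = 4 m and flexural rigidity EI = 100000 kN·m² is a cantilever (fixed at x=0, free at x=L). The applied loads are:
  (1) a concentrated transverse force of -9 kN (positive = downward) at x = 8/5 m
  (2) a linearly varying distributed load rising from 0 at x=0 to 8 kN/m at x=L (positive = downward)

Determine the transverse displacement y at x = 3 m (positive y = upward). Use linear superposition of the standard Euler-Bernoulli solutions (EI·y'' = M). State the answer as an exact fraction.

y(3) = -47817/50000000 m

Load 1 — point force P=-9 kN at a=8/5 m (b=L-a=12/5):
  y_1 = -Pa²(3x-a)/(6EI)  [x>a] = -(-9)·(8/5)²·(3·3-(8/5))/(6·100000) = 111/390625 m
Load 2 — triangular load w₀=8 kN/m (0→w₀ over full span):
  y_2 = (w₀Lx³/12-w₀L²x²/6-w₀x⁵/(120L))/EI = (8·4·3³/12-8·4²·3²/6-8·3⁵/(120·4))/100000 = -2481/2000000 m
Superposition: y = Σ y_i = -47817/50000000 m ≈ -0.000956 m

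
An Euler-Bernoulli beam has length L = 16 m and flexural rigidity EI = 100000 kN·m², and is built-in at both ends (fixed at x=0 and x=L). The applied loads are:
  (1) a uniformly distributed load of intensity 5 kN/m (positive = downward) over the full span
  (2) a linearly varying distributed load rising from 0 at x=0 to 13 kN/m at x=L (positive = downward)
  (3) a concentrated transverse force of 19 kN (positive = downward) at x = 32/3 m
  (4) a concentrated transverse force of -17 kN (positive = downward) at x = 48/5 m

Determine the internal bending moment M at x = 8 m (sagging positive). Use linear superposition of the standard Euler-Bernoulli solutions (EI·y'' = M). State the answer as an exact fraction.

M(8) = 26504/225 kN·m

Load 1 — uniform load w=5 kN/m over full span:
  M_1 = wLx/2 - wL²/12 - wx²/2 = 5·16·8/2 - 5·16²/12 - 5·8²/2 = 160/3 kN·m
Load 2 — triangular load w₀=13 kN/m (0→w₀ over full span):
  M_2 = 3w₀Lx/20 - w₀L²/30 - w₀x³/(6L) = 3·13·16·8/20 - 13·16²/30 - 13·8³/(6·16) = 208/3 kN·m
Load 3 — point force P=19 kN at a=32/3 m (b=L-a=16/3):
  M_3 = Pb²(3a+b)x/L³ - Pab²/L²  [x≤a] = 19·(16/3)²·(3·(32/3)+(16/3))·8/16³ - 19·(32/3)·(16/3)²/16² = 152/9 kN·m
Load 4 — point force P=-17 kN at a=48/5 m (b=L-a=32/5):
  M_4 = Pb²(3a+b)x/L³ - Pab²/L²  [x≤a] = (-17)·(32/5)²·(3·(48/5)+(32/5))·8/16³ - (-17)·(48/5)·(32/5)²/16² = -544/25 kN·m
Superposition: M = Σ M_i = 26504/225 kN·m ≈ 117.795556 kN·m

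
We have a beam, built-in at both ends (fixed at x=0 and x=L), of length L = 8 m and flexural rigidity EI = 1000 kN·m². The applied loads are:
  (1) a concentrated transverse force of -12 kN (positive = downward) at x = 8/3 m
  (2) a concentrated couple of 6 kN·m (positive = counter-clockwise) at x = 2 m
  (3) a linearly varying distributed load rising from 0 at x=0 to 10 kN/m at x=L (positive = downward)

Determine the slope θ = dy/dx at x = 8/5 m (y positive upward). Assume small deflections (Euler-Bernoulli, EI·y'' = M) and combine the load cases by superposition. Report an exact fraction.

θ(8/5) = -683/140625 rad

Load 1 — point force P=-12 kN at a=8/3 m (b=L-a=16/3):
  θ_1 = -Pb²x(2aL-(3a+b)x)/(2L³EI)  [x≤a] = -(-12)·(16/3)²·(8/5)·(2·(8/3)·8-(3·(8/3)+(16/3))·(8/5))/(2·8³·1000) = 64/5625 rad
Load 2 — applied couple M₀=6 kN·m at a=2 m (b=L-a=6):
  θ_2 = (R_Ax²/2 - M_Ax)/EI  [x≤a] with R_A=27/32, M_A=-9/8 = ((27/32)·(8/5)²/2 - (-9/8)·(8/5))/1000 = 9/3125 rad
Load 3 — triangular load w₀=10 kN/m (0→w₀ over full span):
  θ_3 = -w₀(2x(L-x)(L-2x)(x+2L)+x²(L-x)²)/(120LEI) = -10·(2·(8/5)·(8-(8/5))·(8-2·(8/5))·((8/5)+2·8)+(8/5)²·(8-(8/5))²)/(120·8·1000) = -896/46875 rad
Superposition: θ = Σ θ_i = -683/140625 rad ≈ -0.004857 rad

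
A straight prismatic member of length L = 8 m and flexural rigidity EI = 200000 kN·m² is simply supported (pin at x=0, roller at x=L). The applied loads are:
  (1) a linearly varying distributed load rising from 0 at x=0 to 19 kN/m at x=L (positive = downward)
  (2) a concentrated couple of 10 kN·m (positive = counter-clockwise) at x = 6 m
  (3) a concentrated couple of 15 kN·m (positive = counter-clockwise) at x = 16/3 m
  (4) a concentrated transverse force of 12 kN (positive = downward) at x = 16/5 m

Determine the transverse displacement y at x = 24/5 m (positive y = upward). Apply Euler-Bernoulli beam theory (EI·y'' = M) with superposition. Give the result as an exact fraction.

Load 1 — triangular load w₀=19 kN/m (0→w₀ over full span):
  y_1 = -w₀x(7L⁴-10L²x²+3x⁴)/(360LEI) = -19·(24/5)·(7·8⁴-10·8²·(24/5)²+3·(24/5)⁴)/(360·8·200000) = -359936/146484375 m
Load 2 — applied couple M₀=10 kN·m at a=6 m (b=L-a=2):
  y_2 = (M₀x³/(6L)+C₁x)/EI  [x≤a] with C₁=M₀(3b²-L²)/(6L)=-65/6 = (10·(24/5)³/(6·8)+(-65/6)·(24/5))/200000 = -181/1250000 m
Load 3 — applied couple M₀=15 kN·m at a=16/3 m (b=L-a=8/3):
  y_3 = (M₀x³/(6L)+C₁x)/EI  [x≤a] with C₁=M₀(3b²-L²)/(6L)=-40/3 = (15·(24/5)³/(6·8)+(-40/3)·(24/5))/200000 = -23/156250 m
Load 4 — point force P=12 kN at a=16/5 m (b=L-a=24/5):
  y_4 = -Pa(L-x)(2Lx-a²-x²)/(6LEI)  [x>a] = -12·(16/5)·(8-(24/5))·(2·8·(24/5)-(16/5)²-(24/5)²)/(6·8·200000) = -1088/1953125 m
Superposition: y = Σ y_i = -7748951/2343750000 m ≈ -0.003306 m

y(24/5) = -7748951/2343750000 m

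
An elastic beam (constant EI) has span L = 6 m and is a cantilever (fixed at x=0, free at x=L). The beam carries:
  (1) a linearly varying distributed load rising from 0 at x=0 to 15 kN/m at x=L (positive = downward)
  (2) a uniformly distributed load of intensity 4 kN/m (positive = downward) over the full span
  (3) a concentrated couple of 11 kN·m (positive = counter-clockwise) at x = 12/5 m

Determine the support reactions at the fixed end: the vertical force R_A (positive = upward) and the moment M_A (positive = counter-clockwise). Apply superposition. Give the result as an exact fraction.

Load 1 — triangular load w₀=15 kN/m (0→w₀ over full span):
  R_A = w₀L/2 = 15·6/2 = 45 kN
  M_A = w₀L²/3 = 15·6²/3 = 180 kN·m
Load 2 — uniform load w=4 kN/m over full span:
  R_A = wL = 4·6 = 24 kN
  M_A = wL²/2 = 4·6²/2 = 72 kN·m
Load 3 — applied couple M₀=11 kN·m at a=12/5 m (b=L-a=18/5):
  R_A = 0 kN
  M_A = -M₀ = -11 kN·m
Superposition: R_A = 69 kN, M_A = 241 kN·m

R_A = 69 kN, M_A = 241 kN·m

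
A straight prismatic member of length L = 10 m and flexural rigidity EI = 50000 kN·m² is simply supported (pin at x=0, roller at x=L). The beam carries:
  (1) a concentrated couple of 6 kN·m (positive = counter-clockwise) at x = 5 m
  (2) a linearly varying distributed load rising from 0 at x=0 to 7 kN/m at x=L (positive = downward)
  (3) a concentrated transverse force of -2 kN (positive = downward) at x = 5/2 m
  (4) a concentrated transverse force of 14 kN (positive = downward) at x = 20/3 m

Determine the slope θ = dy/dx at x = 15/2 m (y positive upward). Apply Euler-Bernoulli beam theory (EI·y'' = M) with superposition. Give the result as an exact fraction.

Load 1 — applied couple M₀=6 kN·m at a=5 m (b=L-a=5):
  θ_1 = (M₀x²/(2L)-M₀(x-a)+C₁)/EI  [x>a] with C₁=M₀(3b²-L²)/(6L)=-5/2 = (6·(15/2)²/(2·10)-6·((15/2)-5)+(-5/2))/50000 = -1/80000 rad
Load 2 — triangular load w₀=7 kN/m (0→w₀ over full span):
  θ_2 = -w₀(7L⁴-30L²x²+15x⁴)/(360LEI) = -7·(7·10⁴-30·10²·(15/2)²+15·(15/2)⁴)/(360·10·50000) = 9191/4608000 rad
Load 3 — point force P=-2 kN at a=5/2 m (b=L-a=15/2):
  θ_3 = -Pa(2L²-6Lx+3x²+a²)/(6LEI)  [x>a] = -(-2)·(5/2)·(2·10²-6·10·(15/2)+3·(15/2)²+(5/2)²)/(6·10·50000) = -1/8000 rad
Load 4 — point force P=14 kN at a=20/3 m (b=L-a=10/3):
  θ_4 = -Pa(2L²-6Lx+3x²+a²)/(6LEI)  [x>a] = -14·(20/3)·(2·10²-6·10·(15/2)+3·(15/2)²+(20/3)²)/(6·10·50000) = 371/324000 rad
Superposition: θ = Σ θ_i = 622523/207360000 rad ≈ 0.003002 rad

θ(15/2) = 622523/207360000 rad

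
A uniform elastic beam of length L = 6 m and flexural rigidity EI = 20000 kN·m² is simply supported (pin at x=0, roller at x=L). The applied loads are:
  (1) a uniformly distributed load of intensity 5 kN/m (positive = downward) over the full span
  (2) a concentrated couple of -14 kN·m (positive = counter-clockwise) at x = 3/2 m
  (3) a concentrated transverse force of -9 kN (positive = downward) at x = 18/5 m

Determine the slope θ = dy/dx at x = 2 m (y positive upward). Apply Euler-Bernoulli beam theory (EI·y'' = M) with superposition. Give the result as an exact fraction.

Load 1 — uniform load w=5 kN/m over full span:
  θ_1 = -w(L³-6Lx²+4x³)/(24EI) = -5·(6³-6·6·2²+4·2³)/(24·20000) = -13/12000 rad
Load 2 — applied couple M₀=-14 kN·m at a=3/2 m (b=L-a=9/2):
  θ_2 = (M₀x²/(2L)-M₀(x-a)+C₁)/EI  [x>a] with C₁=M₀(3b²-L²)/(6L)=-77/8 = ((-14)·2²/(2·6)-(-14)·(2-(3/2))+(-77/8))/20000 = -7/19200 rad
Load 3 — point force P=-9 kN at a=18/5 m (b=L-a=12/5):
  θ_3 = -Pb(L²-b²-3x²)/(6LEI)  [x≤a] = -(-9)·(12/5)·(6²-(12/5)²-3·2²)/(6·6·20000) = 171/312500 rad
Superposition: θ = Σ θ_i = -54043/60000000 rad ≈ -0.000901 rad

θ(2) = -54043/60000000 rad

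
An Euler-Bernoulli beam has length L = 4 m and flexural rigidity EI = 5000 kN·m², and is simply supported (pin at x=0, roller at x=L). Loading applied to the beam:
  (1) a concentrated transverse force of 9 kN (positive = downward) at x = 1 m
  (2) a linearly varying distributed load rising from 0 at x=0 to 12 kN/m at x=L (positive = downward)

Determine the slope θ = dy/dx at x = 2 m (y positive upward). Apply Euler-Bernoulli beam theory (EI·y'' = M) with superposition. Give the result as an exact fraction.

θ(2) = 23/600000 rad

Load 1 — point force P=9 kN at a=1 m (b=L-a=3):
  θ_1 = -Pa(2L²-6Lx+3x²+a²)/(6LEI)  [x>a] = -9·1·(2·4²-6·4·2+3·2²+1²)/(6·4·5000) = 9/40000 rad
Load 2 — triangular load w₀=12 kN/m (0→w₀ over full span):
  θ_2 = -w₀(7L⁴-30L²x²+15x⁴)/(360LEI) = -12·(7·4⁴-30·4²·2²+15·2⁴)/(360·4·5000) = -7/37500 rad
Superposition: θ = Σ θ_i = 23/600000 rad ≈ 0.000038 rad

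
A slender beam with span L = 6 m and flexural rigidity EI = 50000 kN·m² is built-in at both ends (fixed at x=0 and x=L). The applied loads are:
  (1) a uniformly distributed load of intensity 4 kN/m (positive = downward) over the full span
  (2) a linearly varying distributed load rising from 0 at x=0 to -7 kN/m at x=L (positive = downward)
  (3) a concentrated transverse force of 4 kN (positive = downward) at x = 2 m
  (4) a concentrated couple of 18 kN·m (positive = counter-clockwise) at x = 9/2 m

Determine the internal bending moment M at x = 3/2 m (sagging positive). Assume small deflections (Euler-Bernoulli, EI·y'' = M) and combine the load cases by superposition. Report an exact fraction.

Load 1 — uniform load w=4 kN/m over full span:
  M_1 = wLx/2 - wL²/12 - wx²/2 = 4·6·(3/2)/2 - 4·6²/12 - 4·(3/2)²/2 = 3/2 kN·m
Load 2 — triangular load w₀=-7 kN/m (0→w₀ over full span):
  M_2 = 3w₀Lx/20 - w₀L²/30 - w₀x³/(6L) = 3·(-7)·6·(3/2)/20 - (-7)·6²/30 - (-7)·(3/2)³/(6·6) = -63/160 kN·m
Load 3 — point force P=4 kN at a=2 m (b=L-a=4):
  M_3 = Pb²(3a+b)x/L³ - Pab²/L²  [x≤a] = 4·4²·(3·2+4)·(3/2)/6³ - 4·2·4²/6² = 8/9 kN·m
Load 4 — applied couple M₀=18 kN·m at a=9/2 m (b=L-a=3/2):
  M_4 = R_Ax - M_A  [x≤a] with R_A=27/8, M_A=45/8 = (27/8)·(3/2) - (45/8) = -9/16 kN·m
Superposition: M = Σ M_i = 2063/1440 kN·m ≈ 1.432639 kN·m

M(3/2) = 2063/1440 kN·m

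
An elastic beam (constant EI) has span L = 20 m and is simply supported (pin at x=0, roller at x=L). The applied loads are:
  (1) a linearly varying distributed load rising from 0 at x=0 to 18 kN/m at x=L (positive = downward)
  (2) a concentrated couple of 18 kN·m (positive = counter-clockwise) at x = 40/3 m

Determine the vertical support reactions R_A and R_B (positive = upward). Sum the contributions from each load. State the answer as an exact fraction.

Load 1 — triangular load w₀=18 kN/m (0→w₀ over full span):
  R_A = w₀L/6 = 18·20/6 = 60 kN
  R_B = w₀L/3 = 18·20/3 = 120 kN
Load 2 — applied couple M₀=18 kN·m at a=40/3 m (b=L-a=20/3):
  R_A = M₀/L = 18/20 = 9/10 kN
  R_B = -M₀/L = -18/20 = -9/10 kN
Superposition: R_A = 609/10 kN, R_B = 1191/10 kN

R_A = 609/10 kN, R_B = 1191/10 kN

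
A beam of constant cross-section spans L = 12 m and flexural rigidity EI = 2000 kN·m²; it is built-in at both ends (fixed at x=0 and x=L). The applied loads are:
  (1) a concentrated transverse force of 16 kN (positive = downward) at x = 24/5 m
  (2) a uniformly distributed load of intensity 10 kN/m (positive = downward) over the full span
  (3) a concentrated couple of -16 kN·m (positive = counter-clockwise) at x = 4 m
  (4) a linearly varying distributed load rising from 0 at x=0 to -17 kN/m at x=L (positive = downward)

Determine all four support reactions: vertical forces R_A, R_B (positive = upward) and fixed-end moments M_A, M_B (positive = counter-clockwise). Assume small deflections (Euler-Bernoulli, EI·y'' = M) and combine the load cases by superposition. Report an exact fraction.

R_A = 42739/1125 kN, M_A = 8256/125 kN·m, R_B = -4489/1125 kN, M_B = -8012/375 kN·m

Load 1 — point force P=16 kN at a=24/5 m (b=L-a=36/5):
  R_A = Pb²(3a+b)/L³ = 16·(36/5)²·(3·(24/5)+(36/5))/12³ = 1296/125 kN
  M_A = Pab²/L² = 16·(24/5)·(36/5)²/12² = 3456/125 kN·m
  R_B = Pa²(a+3b)/L³ = 16·(24/5)²·((24/5)+3·(36/5))/12³ = 704/125 kN
  M_B = -Pa²b/L² = -16·(24/5)²·(36/5)/12² = -2304/125 kN·m
Load 2 — uniform load w=10 kN/m over full span:
  R_A = wL/2 = 10·12/2 = 60 kN
  M_A = wL²/12 = 10·12²/12 = 120 kN·m
  R_B = wL/2 = 10·12/2 = 60 kN
  M_B = -wL²/12 = -10·12²/12 = -120 kN·m
Load 3 — applied couple M₀=-16 kN·m at a=4 m (b=L-a=8):
  R_A = 6M₀ab/L³ = 6·(-16)·4·8/12³ = -16/9 kN
  M_A = M₀b(2a-b)/L² = (-16)·8·(2·4-8)/12² = 0 kN·m
  R_B = -6M₀ab/L³ = -6·(-16)·4·8/12³ = 16/9 kN
  M_B = M₀a(2b-a)/L² = (-16)·4·(2·8-4)/12² = -16/3 kN·m
Load 4 — triangular load w₀=-17 kN/m (0→w₀ over full span):
  R_A = 3w₀L/20 = 3·(-17)·12/20 = -153/5 kN
  M_A = w₀L²/30 = (-17)·12²/30 = -408/5 kN·m
  R_B = 7w₀L/20 = 7·(-17)·12/20 = -357/5 kN
  M_B = -w₀L²/20 = -(-17)·12²/20 = 612/5 kN·m
Superposition: R_A = 42739/1125 kN, M_A = 8256/125 kN·m, R_B = -4489/1125 kN, M_B = -8012/375 kN·m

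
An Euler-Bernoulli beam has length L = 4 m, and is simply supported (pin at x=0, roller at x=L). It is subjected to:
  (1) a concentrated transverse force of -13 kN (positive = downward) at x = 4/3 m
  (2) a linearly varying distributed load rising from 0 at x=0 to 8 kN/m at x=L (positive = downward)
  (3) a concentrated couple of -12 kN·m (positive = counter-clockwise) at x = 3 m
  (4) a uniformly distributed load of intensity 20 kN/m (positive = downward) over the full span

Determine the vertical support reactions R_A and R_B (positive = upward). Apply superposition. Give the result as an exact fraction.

R_A = 101/3 kN, R_B = 148/3 kN

Load 1 — point force P=-13 kN at a=4/3 m (b=L-a=8/3):
  R_A = Pb/L = (-13)·(8/3)/4 = -26/3 kN
  R_B = Pa/L = (-13)·(4/3)/4 = -13/3 kN
Load 2 — triangular load w₀=8 kN/m (0→w₀ over full span):
  R_A = w₀L/6 = 8·4/6 = 16/3 kN
  R_B = w₀L/3 = 8·4/3 = 32/3 kN
Load 3 — applied couple M₀=-12 kN·m at a=3 m (b=L-a=1):
  R_A = M₀/L = (-12)/4 = -3 kN
  R_B = -M₀/L = -(-12)/4 = 3 kN
Load 4 — uniform load w=20 kN/m over full span:
  R_A = wL/2 = 20·4/2 = 40 kN
  R_B = wL/2 = 20·4/2 = 40 kN
Superposition: R_A = 101/3 kN, R_B = 148/3 kN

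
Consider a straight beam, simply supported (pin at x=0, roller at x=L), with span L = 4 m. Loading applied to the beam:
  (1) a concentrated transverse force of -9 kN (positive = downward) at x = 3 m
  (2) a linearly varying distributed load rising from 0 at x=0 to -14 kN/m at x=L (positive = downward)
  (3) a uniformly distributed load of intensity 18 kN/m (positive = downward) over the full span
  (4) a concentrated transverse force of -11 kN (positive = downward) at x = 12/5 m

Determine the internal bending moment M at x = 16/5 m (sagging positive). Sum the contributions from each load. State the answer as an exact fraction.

M(16/5) = 201/125 kN·m

Load 1 — point force P=-9 kN at a=3 m (b=L-a=1):
  M_1 = Pa(L-x)/L  [x>a] = (-9)·3·(4-(16/5))/4 = -27/5 kN·m
Load 2 — triangular load w₀=-14 kN/m (0→w₀ over full span):
  M_2 = w₀Lx/6 - w₀x³/(6L) = (-14)·4·(16/5)/6 - (-14)·(16/5)³/(6·4) = -1344/125 kN·m
Load 3 — uniform load w=18 kN/m over full span:
  M_3 = wx(L-x)/2 = 18·(16/5)·(4-(16/5))/2 = 576/25 kN·m
Load 4 — point force P=-11 kN at a=12/5 m (b=L-a=8/5):
  M_4 = Pa(L-x)/L  [x>a] = (-11)·(12/5)·(4-(16/5))/4 = -132/25 kN·m
Superposition: M = Σ M_i = 201/125 kN·m ≈ 1.608000 kN·m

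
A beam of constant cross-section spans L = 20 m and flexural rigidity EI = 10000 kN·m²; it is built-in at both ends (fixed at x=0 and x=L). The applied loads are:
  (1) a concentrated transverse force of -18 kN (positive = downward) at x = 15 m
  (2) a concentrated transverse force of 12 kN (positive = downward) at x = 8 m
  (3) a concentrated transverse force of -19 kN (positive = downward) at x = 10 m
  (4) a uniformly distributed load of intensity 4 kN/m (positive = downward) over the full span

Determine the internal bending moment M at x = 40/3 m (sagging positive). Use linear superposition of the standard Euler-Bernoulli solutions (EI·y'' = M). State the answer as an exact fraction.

M(40/3) = 23591/1800 kN·m

Load 1 — point force P=-18 kN at a=15 m (b=L-a=5):
  M_1 = Pb²(3a+b)x/L³ - Pab²/L²  [x≤a] = (-18)·5²·(3·15+5)·(40/3)/20³ - (-18)·15·5²/20² = -165/8 kN·m
Load 2 — point force P=12 kN at a=8 m (b=L-a=12):
  M_2 = Pa²(a+3b)(L-x)/L³ - Pa²b/L²  [x>a] = 12·8²·(8+3·12)·(20-(40/3))/20³ - 12·8²·12/20² = 128/25 kN·m
Load 3 — point force P=-19 kN at a=10 m (b=L-a=10):
  M_3 = Pa²(a+3b)(L-x)/L³ - Pa²b/L²  [x>a] = (-19)·10²·(10+3·10)·(20-(40/3))/20³ - (-19)·10²·10/20² = -95/6 kN·m
Load 4 — uniform load w=4 kN/m over full span:
  M_4 = wLx/2 - wL²/12 - wx²/2 = 4·20·(40/3)/2 - 4·20²/12 - 4·(40/3)²/2 = 400/9 kN·m
Superposition: M = Σ M_i = 23591/1800 kN·m ≈ 13.106111 kN·m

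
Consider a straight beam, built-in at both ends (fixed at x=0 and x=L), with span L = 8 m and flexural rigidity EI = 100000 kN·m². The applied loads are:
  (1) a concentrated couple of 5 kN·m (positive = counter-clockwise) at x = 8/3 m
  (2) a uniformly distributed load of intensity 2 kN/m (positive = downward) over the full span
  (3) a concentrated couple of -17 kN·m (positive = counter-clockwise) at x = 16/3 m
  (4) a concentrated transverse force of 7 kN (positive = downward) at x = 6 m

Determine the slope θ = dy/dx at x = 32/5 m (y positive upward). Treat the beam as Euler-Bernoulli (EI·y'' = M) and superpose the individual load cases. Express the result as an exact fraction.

θ(32/5) = 1501/18750000 rad

Load 1 — applied couple M₀=5 kN·m at a=8/3 m (b=L-a=16/3):
  θ_1 = (R_Ax²/2 - M_Ax - M₀(x-a))/EI  [x>a] with R_A=5/6, M_A=0 = ((5/6)·(32/5)²/2 - 0·(32/5) - 5·((32/5)-(8/3)))/100000 = -1/62500 rad
Load 2 — uniform load w=2 kN/m over full span:
  θ_2 = -wx(L-x)(L-2x)/(12EI) = -2·(32/5)·(8-(32/5))·(8-2·(32/5))/(12·100000) = 32/390625 rad
Load 3 — applied couple M₀=-17 kN·m at a=16/3 m (b=L-a=8/3):
  θ_3 = (R_Ax²/2 - M_Ax - M₀(x-a))/EI  [x>a] with R_A=-17/6, M_A=-17/3 = ((-17/6)·(32/5)²/2 - (-17/3)·(32/5) - (-17)·((32/5)-(16/3)))/100000 = -17/468750 rad
Load 4 — point force P=7 kN at a=6 m (b=L-a=2):
  θ_4 = Pa²(L-x)(2bL-(3b+a)(L-x))/(2L³EI)  [x>a] = 7·6²·(8-(32/5))·(2·2·8-(3·2+6)·(8-(32/5)))/(2·8³·100000) = 63/1250000 rad
Superposition: θ = Σ θ_i = 1501/18750000 rad ≈ 0.000080 rad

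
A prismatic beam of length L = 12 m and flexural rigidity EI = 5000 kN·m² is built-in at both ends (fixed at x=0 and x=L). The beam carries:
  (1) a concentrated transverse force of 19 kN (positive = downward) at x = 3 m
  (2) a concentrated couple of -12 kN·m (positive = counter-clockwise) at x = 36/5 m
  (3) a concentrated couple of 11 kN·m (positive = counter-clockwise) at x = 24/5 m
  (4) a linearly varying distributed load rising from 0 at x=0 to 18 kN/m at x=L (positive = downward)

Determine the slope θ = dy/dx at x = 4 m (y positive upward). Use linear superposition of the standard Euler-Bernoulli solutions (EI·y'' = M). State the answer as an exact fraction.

Load 1 — point force P=19 kN at a=3 m (b=L-a=9):
  θ_1 = Pa²(L-x)(2bL-(3b+a)(L-x))/(2L³EI)  [x>a] = 19·3²·(12-4)·(2·9·12-(3·9+3)·(12-4))/(2·12³·5000) = -19/10000 rad
Load 2 — applied couple M₀=-12 kN·m at a=36/5 m (b=L-a=24/5):
  θ_2 = (R_Ax²/2 - M_Ax)/EI  [x≤a] with R_A=-36/25, M_A=-96/25 = ((-36/25)·4²/2 - (-96/25)·4)/5000 = 12/15625 rad
Load 3 — applied couple M₀=11 kN·m at a=24/5 m (b=L-a=36/5):
  θ_3 = (R_Ax²/2 - M_Ax)/EI  [x≤a] with R_A=33/25, M_A=33/25 = ((33/25)·4²/2 - (33/25)·4)/5000 = 33/31250 rad
Load 4 — triangular load w₀=18 kN/m (0→w₀ over full span):
  θ_4 = -w₀(2x(L-x)(L-2x)(x+2L)+x²(L-x)²)/(120LEI) = -18·(2·4·(12-4)·(12-2·4)·(4+2·12)+4²·(12-4)²)/(120·12·5000) = -64/3125 rad
Superposition: θ = Σ θ_i = -5139/250000 rad ≈ -0.020556 rad

θ(4) = -5139/250000 rad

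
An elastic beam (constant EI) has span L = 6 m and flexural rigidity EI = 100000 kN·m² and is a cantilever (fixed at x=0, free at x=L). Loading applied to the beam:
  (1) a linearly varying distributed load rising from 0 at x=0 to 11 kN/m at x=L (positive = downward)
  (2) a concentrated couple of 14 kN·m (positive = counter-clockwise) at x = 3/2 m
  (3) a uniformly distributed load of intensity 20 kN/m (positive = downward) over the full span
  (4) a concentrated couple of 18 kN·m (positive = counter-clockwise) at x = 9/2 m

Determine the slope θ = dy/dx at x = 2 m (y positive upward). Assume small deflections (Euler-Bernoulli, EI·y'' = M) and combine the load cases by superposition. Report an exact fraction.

Load 1 — triangular load w₀=11 kN/m (0→w₀ over full span):
  θ_1 = (w₀Lx²/4-w₀L²x/3-w₀x⁴/(24L))/EI = (11·6·2²/4-11·6²·2/3-11·2⁴/(24·6))/100000 = -1793/900000 rad
Load 2 — applied couple M₀=14 kN·m at a=3/2 m (b=L-a=9/2):
  θ_2 = M₀a/EI  [x>a] = 14·(3/2)/100000 = 21/100000 rad
Load 3 — uniform load w=20 kN/m over full span:
  θ_3 = -wx(x²-3Lx+3L²)/(6EI) = -20·2·(2²-3·6·2+3·6²)/(6·100000) = -19/3750 rad
Load 4 — applied couple M₀=18 kN·m at a=9/2 m (b=L-a=3/2):
  θ_4 = M₀x/EI  [x≤a] = 18·2/100000 = 9/25000 rad
Superposition: θ = Σ θ_i = -73/11250 rad ≈ -0.006489 rad

θ(2) = -73/11250 rad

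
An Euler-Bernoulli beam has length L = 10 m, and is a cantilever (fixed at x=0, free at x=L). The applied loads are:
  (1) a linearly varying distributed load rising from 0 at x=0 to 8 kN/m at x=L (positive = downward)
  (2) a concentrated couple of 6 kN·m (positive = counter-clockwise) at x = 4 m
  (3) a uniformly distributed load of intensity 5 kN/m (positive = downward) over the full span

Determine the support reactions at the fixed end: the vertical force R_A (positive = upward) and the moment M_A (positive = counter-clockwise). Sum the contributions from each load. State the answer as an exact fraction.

R_A = 90 kN, M_A = 1532/3 kN·m

Load 1 — triangular load w₀=8 kN/m (0→w₀ over full span):
  R_A = w₀L/2 = 8·10/2 = 40 kN
  M_A = w₀L²/3 = 8·10²/3 = 800/3 kN·m
Load 2 — applied couple M₀=6 kN·m at a=4 m (b=L-a=6):
  R_A = 0 kN
  M_A = -M₀ = -6 kN·m
Load 3 — uniform load w=5 kN/m over full span:
  R_A = wL = 5·10 = 50 kN
  M_A = wL²/2 = 5·10²/2 = 250 kN·m
Superposition: R_A = 90 kN, M_A = 1532/3 kN·m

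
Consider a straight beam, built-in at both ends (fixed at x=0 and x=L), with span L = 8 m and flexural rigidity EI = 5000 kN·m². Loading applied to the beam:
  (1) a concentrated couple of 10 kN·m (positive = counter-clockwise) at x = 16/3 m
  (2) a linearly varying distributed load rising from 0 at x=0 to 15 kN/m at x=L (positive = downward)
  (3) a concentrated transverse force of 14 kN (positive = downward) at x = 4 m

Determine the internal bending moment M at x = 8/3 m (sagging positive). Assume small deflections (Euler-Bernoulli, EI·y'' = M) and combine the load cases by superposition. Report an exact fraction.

Load 1 — applied couple M₀=10 kN·m at a=16/3 m (b=L-a=8/3):
  M_1 = R_Ax - M_A  [x≤a] with R_A=5/3, M_A=10/3 = (5/3)·(8/3) - (10/3) = 10/9 kN·m
Load 2 — triangular load w₀=15 kN/m (0→w₀ over full span):
  M_2 = 3w₀Lx/20 - w₀L²/30 - w₀x³/(6L) = 3·15·8·(8/3)/20 - 15·8²/30 - 15·(8/3)³/(6·8) = 272/27 kN·m
Load 3 — point force P=14 kN at a=4 m (b=L-a=4):
  M_3 = Pb²(3a+b)x/L³ - Pab²/L²  [x≤a] = 14·4²·(3·4+4)·(8/3)/8³ - 14·4·4²/8² = 14/3 kN·m
Superposition: M = Σ M_i = 428/27 kN·m ≈ 15.851852 kN·m

M(8/3) = 428/27 kN·m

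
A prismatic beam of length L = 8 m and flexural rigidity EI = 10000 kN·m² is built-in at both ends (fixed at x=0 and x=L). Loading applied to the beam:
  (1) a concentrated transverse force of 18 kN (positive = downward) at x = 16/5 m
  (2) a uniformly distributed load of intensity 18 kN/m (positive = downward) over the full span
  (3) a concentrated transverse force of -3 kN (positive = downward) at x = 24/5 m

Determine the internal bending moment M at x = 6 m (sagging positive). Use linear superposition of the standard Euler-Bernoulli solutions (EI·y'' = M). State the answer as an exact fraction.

M(6) = 1302/125 kN·m

Load 1 — point force P=18 kN at a=16/5 m (b=L-a=24/5):
  M_1 = Pa²(a+3b)(L-x)/L³ - Pa²b/L²  [x>a] = 18·(16/5)²·((16/5)+3·(24/5))·(8-6)/8³ - 18·(16/5)²·(24/5)/8² = -144/125 kN·m
Load 2 — uniform load w=18 kN/m over full span:
  M_2 = wLx/2 - wL²/12 - wx²/2 = 18·8·6/2 - 18·8²/12 - 18·6²/2 = 12 kN·m
Load 3 — point force P=-3 kN at a=24/5 m (b=L-a=16/5):
  M_3 = Pa²(a+3b)(L-x)/L³ - Pa²b/L²  [x>a] = (-3)·(24/5)²·((24/5)+3·(16/5))·(8-6)/8³ - (-3)·(24/5)²·(16/5)/8² = -54/125 kN·m
Superposition: M = Σ M_i = 1302/125 kN·m ≈ 10.416000 kN·m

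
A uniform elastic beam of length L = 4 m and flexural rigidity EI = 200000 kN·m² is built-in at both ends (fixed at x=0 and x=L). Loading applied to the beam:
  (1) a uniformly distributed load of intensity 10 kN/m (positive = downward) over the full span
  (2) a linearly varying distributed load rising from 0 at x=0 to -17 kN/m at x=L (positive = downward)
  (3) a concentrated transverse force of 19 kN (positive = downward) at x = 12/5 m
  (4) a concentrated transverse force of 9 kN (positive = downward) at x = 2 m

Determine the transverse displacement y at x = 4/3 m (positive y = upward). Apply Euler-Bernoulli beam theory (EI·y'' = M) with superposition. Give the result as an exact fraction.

Load 1 — uniform load w=10 kN/m over full span:
  y_1 = -wx²(L-x)²/(24EI) = -10·(4/3)²·(4-(4/3))²/(24·200000) = -4/151875 m
Load 2 — triangular load w₀=-17 kN/m (0→w₀ over full span):
  y_2 = -w₀x²(L-x)²(x+2L)/(120LEI) = -(-17)·(4/3)²·(4-(4/3))²·((4/3)+2·4)/(120·4·200000) = 238/11390625 m
Load 3 — point force P=19 kN at a=12/5 m (b=L-a=8/5):
  y_3 = -Pb²x²(3aL-(3a+b)x)/(6L³EI)  [x≤a] = -19·(8/5)²·(4/3)²·(3·(12/5)·4-(3·(12/5)+(8/5))·(4/3))/(6·4³·200000) = -608/31640625 m
Load 4 — point force P=9 kN at a=2 m (b=L-a=2):
  y_4 = -Pb²x²(3aL-(3a+b)x)/(6L³EI)  [x≤a] = -9·2²·(4/3)²·(3·2·4-(3·2+2)·(4/3))/(6·4³·200000) = -1/90000 m
Superposition: y = Σ y_i = -162977/4556250000 m ≈ -0.000036 m

y(4/3) = -162977/4556250000 m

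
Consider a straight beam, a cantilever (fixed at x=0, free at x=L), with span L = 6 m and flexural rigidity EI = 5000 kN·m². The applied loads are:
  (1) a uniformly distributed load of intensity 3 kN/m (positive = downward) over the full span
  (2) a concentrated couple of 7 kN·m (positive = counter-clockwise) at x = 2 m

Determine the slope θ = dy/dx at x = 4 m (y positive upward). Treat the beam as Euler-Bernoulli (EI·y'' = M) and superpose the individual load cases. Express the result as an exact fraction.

θ(4) = -9/500 rad

Load 1 — uniform load w=3 kN/m over full span:
  θ_1 = -wx(x²-3Lx+3L²)/(6EI) = -3·4·(4²-3·6·4+3·6²)/(6·5000) = -13/625 rad
Load 2 — applied couple M₀=7 kN·m at a=2 m (b=L-a=4):
  θ_2 = M₀a/EI  [x>a] = 7·2/5000 = 7/2500 rad
Superposition: θ = Σ θ_i = -9/500 rad ≈ -0.018000 rad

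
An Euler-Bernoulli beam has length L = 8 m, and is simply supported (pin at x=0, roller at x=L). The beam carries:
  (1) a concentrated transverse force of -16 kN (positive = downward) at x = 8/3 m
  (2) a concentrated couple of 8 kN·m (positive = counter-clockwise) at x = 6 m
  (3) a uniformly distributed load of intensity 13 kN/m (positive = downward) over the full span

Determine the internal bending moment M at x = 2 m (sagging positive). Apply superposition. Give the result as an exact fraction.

M(2) = 176/3 kN·m

Load 1 — point force P=-16 kN at a=8/3 m (b=L-a=16/3):
  M_1 = Pbx/L  [x≤a] = (-16)·(16/3)·2/8 = -64/3 kN·m
Load 2 — applied couple M₀=8 kN·m at a=6 m (b=L-a=2):
  M_2 = M₀x/L  [x≤a] = 8·2/8 = 2 kN·m
Load 3 — uniform load w=13 kN/m over full span:
  M_3 = wx(L-x)/2 = 13·2·(8-2)/2 = 78 kN·m
Superposition: M = Σ M_i = 176/3 kN·m ≈ 58.666667 kN·m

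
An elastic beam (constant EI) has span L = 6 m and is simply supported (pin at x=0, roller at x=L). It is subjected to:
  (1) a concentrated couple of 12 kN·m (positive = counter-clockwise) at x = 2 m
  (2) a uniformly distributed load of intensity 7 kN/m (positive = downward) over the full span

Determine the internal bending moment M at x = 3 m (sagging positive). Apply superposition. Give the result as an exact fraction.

M(3) = 51/2 kN·m

Load 1 — applied couple M₀=12 kN·m at a=2 m (b=L-a=4):
  M_1 = M₀x/L - M₀  [x>a] = 12·3/6 - 12 = -6 kN·m
Load 2 — uniform load w=7 kN/m over full span:
  M_2 = wx(L-x)/2 = 7·3·(6-3)/2 = 63/2 kN·m
Superposition: M = Σ M_i = 51/2 kN·m ≈ 25.500000 kN·m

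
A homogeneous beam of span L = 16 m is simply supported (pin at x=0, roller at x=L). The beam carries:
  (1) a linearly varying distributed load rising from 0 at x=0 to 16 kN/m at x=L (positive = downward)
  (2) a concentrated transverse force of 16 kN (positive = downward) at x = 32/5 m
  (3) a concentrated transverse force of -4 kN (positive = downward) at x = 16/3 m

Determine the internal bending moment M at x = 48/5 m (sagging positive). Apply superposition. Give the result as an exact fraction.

M(48/5) = 110464/375 kN·m

Load 1 — triangular load w₀=16 kN/m (0→w₀ over full span):
  M_1 = w₀Lx/6 - w₀x³/(6L) = 16·16·(48/5)/6 - 16·(48/5)³/(6·16) = 32768/125 kN·m
Load 2 — point force P=16 kN at a=32/5 m (b=L-a=48/5):
  M_2 = Pa(L-x)/L  [x>a] = 16·(32/5)·(16-(48/5))/16 = 1024/25 kN·m
Load 3 — point force P=-4 kN at a=16/3 m (b=L-a=32/3):
  M_3 = Pa(L-x)/L  [x>a] = (-4)·(16/3)·(16-(48/5))/16 = -128/15 kN·m
Superposition: M = Σ M_i = 110464/375 kN·m ≈ 294.570667 kN·m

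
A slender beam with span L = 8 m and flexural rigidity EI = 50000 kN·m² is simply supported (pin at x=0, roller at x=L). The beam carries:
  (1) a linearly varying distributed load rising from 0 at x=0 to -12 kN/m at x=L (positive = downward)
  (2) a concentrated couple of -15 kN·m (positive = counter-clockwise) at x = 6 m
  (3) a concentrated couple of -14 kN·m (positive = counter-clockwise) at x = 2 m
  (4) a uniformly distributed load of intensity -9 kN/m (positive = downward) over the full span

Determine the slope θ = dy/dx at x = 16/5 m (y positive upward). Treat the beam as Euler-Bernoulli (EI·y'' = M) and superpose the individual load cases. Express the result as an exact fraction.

Load 1 — triangular load w₀=-12 kN/m (0→w₀ over full span):
  θ_1 = -w₀(7L⁴-30L²x²+15x⁴)/(360LEI) = -(-12)·(7·8⁴-30·8²·(16/5)²+15·(16/5)⁴)/(360·8·50000) = 5168/5859375 rad
Load 2 — applied couple M₀=-15 kN·m at a=6 m (b=L-a=2):
  θ_2 = (M₀x²/(2L)+C₁)/EI  [x≤a] with C₁=M₀(3b²-L²)/(6L)=65/4 = ((-15)·(16/5)²/(2·8)+(65/4))/50000 = 133/1000000 rad
Load 3 — applied couple M₀=-14 kN·m at a=2 m (b=L-a=6):
  θ_3 = (M₀x²/(2L)-M₀(x-a)+C₁)/EI  [x>a] with C₁=M₀(3b²-L²)/(6L)=-77/6 = ((-14)·(16/5)²/(2·8)-(-14)·((16/5)-2)+(-77/6))/50000 = -749/7500000 rad
Load 4 — uniform load w=-9 kN/m over full span:
  θ_4 = -w(L³-6Lx²+4x³)/(24EI) = -(-9)·(8³-6·8·(16/5)²+4·(16/5)³)/(24·50000) = 444/390625 rad
Superposition: θ = Σ θ_i = 769417/375000000 rad ≈ 0.002052 rad

θ(16/5) = 769417/375000000 rad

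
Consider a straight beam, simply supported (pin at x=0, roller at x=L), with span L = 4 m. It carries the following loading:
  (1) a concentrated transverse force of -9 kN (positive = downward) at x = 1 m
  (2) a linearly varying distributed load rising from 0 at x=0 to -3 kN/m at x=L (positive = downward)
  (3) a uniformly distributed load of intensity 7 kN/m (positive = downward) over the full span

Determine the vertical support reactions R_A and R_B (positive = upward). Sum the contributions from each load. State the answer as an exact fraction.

Load 1 — point force P=-9 kN at a=1 m (b=L-a=3):
  R_A = Pb/L = (-9)·3/4 = -27/4 kN
  R_B = Pa/L = (-9)·1/4 = -9/4 kN
Load 2 — triangular load w₀=-3 kN/m (0→w₀ over full span):
  R_A = w₀L/6 = (-3)·4/6 = -2 kN
  R_B = w₀L/3 = (-3)·4/3 = -4 kN
Load 3 — uniform load w=7 kN/m over full span:
  R_A = wL/2 = 7·4/2 = 14 kN
  R_B = wL/2 = 7·4/2 = 14 kN
Superposition: R_A = 21/4 kN, R_B = 31/4 kN

R_A = 21/4 kN, R_B = 31/4 kN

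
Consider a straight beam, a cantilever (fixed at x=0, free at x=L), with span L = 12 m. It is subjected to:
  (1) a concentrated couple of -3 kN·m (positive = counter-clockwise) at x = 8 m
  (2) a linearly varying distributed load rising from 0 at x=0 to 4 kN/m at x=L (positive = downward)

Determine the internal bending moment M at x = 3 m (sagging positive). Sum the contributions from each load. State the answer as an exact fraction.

Load 1 — applied couple M₀=-3 kN·m at a=8 m (b=L-a=4):
  M_1 = M₀  [x≤a] = (-3) = -3 kN·m
Load 2 — triangular load w₀=4 kN/m (0→w₀ over full span):
  M_2 = w₀Lx/2 - w₀L²/3 - w₀x³/(6L) = 4·12·3/2 - 4·12²/3 - 4·3³/(6·12) = -243/2 kN·m
Superposition: M = Σ M_i = -249/2 kN·m ≈ -124.500000 kN·m

M(3) = -249/2 kN·m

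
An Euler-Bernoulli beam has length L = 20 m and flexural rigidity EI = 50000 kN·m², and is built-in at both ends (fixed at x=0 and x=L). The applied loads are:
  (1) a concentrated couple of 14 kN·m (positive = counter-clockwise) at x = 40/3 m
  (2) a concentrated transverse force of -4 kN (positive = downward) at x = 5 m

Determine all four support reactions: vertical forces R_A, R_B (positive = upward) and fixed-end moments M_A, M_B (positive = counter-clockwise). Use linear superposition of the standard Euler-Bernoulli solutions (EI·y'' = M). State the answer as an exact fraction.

R_A = -293/120 kN, M_A = -79/12 kN·m, R_B = -187/120 kN, M_B = 15/4 kN·m

Load 1 — applied couple M₀=14 kN·m at a=40/3 m (b=L-a=20/3):
  R_A = 6M₀ab/L³ = 6·14·(40/3)·(20/3)/20³ = 14/15 kN
  M_A = M₀b(2a-b)/L² = 14·(20/3)·(2·(40/3)-(20/3))/20² = 14/3 kN·m
  R_B = -6M₀ab/L³ = -6·14·(40/3)·(20/3)/20³ = -14/15 kN
  M_B = M₀a(2b-a)/L² = 14·(40/3)·(2·(20/3)-(40/3))/20² = 0 kN·m
Load 2 — point force P=-4 kN at a=5 m (b=L-a=15):
  R_A = Pb²(3a+b)/L³ = (-4)·15²·(3·5+15)/20³ = -27/8 kN
  M_A = Pab²/L² = (-4)·5·15²/20² = -45/4 kN·m
  R_B = Pa²(a+3b)/L³ = (-4)·5²·(5+3·15)/20³ = -5/8 kN
  M_B = -Pa²b/L² = -(-4)·5²·15/20² = 15/4 kN·m
Superposition: R_A = -293/120 kN, M_A = -79/12 kN·m, R_B = -187/120 kN, M_B = 15/4 kN·m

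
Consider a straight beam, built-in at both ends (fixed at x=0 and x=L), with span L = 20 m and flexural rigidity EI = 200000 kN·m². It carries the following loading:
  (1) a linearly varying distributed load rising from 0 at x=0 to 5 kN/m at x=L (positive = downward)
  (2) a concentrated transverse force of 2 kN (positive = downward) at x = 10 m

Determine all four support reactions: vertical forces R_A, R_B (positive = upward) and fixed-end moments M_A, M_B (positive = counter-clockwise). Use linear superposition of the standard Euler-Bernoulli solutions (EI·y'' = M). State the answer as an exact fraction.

Load 1 — triangular load w₀=5 kN/m (0→w₀ over full span):
  R_A = 3w₀L/20 = 3·5·20/20 = 15 kN
  M_A = w₀L²/30 = 5·20²/30 = 200/3 kN·m
  R_B = 7w₀L/20 = 7·5·20/20 = 35 kN
  M_B = -w₀L²/20 = -5·20²/20 = -100 kN·m
Load 2 — point force P=2 kN at a=10 m (b=L-a=10):
  R_A = Pb²(3a+b)/L³ = 2·10²·(3·10+10)/20³ = 1 kN
  M_A = Pab²/L² = 2·10·10²/20² = 5 kN·m
  R_B = Pa²(a+3b)/L³ = 2·10²·(10+3·10)/20³ = 1 kN
  M_B = -Pa²b/L² = -2·10²·10/20² = -5 kN·m
Superposition: R_A = 16 kN, M_A = 215/3 kN·m, R_B = 36 kN, M_B = -105 kN·m

R_A = 16 kN, M_A = 215/3 kN·m, R_B = 36 kN, M_B = -105 kN·m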